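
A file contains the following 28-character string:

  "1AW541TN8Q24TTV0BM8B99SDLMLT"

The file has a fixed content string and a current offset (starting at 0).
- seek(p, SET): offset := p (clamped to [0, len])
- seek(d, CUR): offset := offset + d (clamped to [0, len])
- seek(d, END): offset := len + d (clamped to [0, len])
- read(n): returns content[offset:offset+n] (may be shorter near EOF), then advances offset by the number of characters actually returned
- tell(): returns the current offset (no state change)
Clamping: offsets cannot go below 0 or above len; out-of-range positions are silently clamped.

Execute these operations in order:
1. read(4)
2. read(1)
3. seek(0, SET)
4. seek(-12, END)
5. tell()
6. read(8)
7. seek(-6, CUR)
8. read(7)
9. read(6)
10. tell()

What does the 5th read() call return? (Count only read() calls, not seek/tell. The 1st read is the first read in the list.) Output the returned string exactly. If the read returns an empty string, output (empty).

After 1 (read(4)): returned '1AW5', offset=4
After 2 (read(1)): returned '4', offset=5
After 3 (seek(0, SET)): offset=0
After 4 (seek(-12, END)): offset=16
After 5 (tell()): offset=16
After 6 (read(8)): returned 'BM8B99SD', offset=24
After 7 (seek(-6, CUR)): offset=18
After 8 (read(7)): returned '8B99SDL', offset=25
After 9 (read(6)): returned 'MLT', offset=28
After 10 (tell()): offset=28

Answer: MLT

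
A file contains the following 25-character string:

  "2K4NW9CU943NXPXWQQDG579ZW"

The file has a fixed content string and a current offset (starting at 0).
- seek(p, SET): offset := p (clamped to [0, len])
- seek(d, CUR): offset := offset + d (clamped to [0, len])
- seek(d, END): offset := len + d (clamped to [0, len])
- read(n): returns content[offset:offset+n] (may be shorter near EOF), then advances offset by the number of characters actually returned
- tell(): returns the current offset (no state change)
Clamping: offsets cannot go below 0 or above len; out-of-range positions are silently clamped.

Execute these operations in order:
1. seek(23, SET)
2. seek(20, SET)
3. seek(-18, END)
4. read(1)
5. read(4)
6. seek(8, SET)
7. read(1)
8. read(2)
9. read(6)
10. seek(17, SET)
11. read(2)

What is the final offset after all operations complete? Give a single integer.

Answer: 19

Derivation:
After 1 (seek(23, SET)): offset=23
After 2 (seek(20, SET)): offset=20
After 3 (seek(-18, END)): offset=7
After 4 (read(1)): returned 'U', offset=8
After 5 (read(4)): returned '943N', offset=12
After 6 (seek(8, SET)): offset=8
After 7 (read(1)): returned '9', offset=9
After 8 (read(2)): returned '43', offset=11
After 9 (read(6)): returned 'NXPXWQ', offset=17
After 10 (seek(17, SET)): offset=17
After 11 (read(2)): returned 'QD', offset=19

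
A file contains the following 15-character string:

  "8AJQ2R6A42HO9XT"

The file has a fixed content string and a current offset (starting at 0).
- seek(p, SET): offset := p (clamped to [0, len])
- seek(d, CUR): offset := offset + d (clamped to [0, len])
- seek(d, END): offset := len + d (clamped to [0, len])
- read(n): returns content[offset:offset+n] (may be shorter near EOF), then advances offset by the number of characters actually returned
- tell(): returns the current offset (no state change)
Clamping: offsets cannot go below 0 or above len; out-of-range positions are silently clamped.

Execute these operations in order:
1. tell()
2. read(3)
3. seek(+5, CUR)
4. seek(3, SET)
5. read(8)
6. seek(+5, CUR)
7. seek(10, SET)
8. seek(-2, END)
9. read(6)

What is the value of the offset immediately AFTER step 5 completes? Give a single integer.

Answer: 11

Derivation:
After 1 (tell()): offset=0
After 2 (read(3)): returned '8AJ', offset=3
After 3 (seek(+5, CUR)): offset=8
After 4 (seek(3, SET)): offset=3
After 5 (read(8)): returned 'Q2R6A42H', offset=11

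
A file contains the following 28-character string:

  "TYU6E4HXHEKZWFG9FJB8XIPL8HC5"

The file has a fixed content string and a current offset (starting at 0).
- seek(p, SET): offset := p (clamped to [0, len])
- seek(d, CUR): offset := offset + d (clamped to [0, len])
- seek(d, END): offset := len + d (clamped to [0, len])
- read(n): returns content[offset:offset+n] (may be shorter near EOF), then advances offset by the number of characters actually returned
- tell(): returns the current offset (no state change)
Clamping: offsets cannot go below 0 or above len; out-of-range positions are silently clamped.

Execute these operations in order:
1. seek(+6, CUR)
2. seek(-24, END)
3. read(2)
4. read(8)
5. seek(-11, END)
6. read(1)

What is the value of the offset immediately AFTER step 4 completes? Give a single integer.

Answer: 14

Derivation:
After 1 (seek(+6, CUR)): offset=6
After 2 (seek(-24, END)): offset=4
After 3 (read(2)): returned 'E4', offset=6
After 4 (read(8)): returned 'HXHEKZWF', offset=14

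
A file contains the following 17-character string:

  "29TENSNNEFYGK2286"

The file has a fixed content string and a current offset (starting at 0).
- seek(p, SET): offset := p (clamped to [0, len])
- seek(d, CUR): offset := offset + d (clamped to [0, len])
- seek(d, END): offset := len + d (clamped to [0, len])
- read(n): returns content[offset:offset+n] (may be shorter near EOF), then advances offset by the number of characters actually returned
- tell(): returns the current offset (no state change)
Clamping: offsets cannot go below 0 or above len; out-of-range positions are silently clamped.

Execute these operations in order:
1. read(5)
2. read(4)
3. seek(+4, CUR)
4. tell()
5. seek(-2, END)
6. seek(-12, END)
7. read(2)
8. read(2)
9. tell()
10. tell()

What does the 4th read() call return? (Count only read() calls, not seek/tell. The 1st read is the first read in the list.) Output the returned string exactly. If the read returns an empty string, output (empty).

After 1 (read(5)): returned '29TEN', offset=5
After 2 (read(4)): returned 'SNNE', offset=9
After 3 (seek(+4, CUR)): offset=13
After 4 (tell()): offset=13
After 5 (seek(-2, END)): offset=15
After 6 (seek(-12, END)): offset=5
After 7 (read(2)): returned 'SN', offset=7
After 8 (read(2)): returned 'NE', offset=9
After 9 (tell()): offset=9
After 10 (tell()): offset=9

Answer: NE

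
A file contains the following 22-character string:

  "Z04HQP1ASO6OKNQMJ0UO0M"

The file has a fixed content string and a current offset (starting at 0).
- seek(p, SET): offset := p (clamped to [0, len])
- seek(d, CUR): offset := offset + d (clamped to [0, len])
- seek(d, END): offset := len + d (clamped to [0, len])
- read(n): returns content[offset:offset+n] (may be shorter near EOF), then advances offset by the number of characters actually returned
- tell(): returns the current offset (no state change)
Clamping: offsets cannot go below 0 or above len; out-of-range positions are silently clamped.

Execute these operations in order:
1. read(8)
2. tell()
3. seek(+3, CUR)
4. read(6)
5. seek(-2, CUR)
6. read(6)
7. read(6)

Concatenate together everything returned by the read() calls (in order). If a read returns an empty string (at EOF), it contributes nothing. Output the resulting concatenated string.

After 1 (read(8)): returned 'Z04HQP1A', offset=8
After 2 (tell()): offset=8
After 3 (seek(+3, CUR)): offset=11
After 4 (read(6)): returned 'OKNQMJ', offset=17
After 5 (seek(-2, CUR)): offset=15
After 6 (read(6)): returned 'MJ0UO0', offset=21
After 7 (read(6)): returned 'M', offset=22

Answer: Z04HQP1AOKNQMJMJ0UO0M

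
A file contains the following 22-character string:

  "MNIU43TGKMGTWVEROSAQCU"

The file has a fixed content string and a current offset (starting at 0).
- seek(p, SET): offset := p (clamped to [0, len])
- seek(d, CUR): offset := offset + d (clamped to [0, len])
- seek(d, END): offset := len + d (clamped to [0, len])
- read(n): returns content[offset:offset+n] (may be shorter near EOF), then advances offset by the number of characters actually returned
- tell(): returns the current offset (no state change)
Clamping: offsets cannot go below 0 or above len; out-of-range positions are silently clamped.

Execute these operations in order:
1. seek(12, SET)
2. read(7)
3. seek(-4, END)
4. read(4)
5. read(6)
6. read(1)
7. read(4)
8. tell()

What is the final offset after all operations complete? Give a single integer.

Answer: 22

Derivation:
After 1 (seek(12, SET)): offset=12
After 2 (read(7)): returned 'WVEROSA', offset=19
After 3 (seek(-4, END)): offset=18
After 4 (read(4)): returned 'AQCU', offset=22
After 5 (read(6)): returned '', offset=22
After 6 (read(1)): returned '', offset=22
After 7 (read(4)): returned '', offset=22
After 8 (tell()): offset=22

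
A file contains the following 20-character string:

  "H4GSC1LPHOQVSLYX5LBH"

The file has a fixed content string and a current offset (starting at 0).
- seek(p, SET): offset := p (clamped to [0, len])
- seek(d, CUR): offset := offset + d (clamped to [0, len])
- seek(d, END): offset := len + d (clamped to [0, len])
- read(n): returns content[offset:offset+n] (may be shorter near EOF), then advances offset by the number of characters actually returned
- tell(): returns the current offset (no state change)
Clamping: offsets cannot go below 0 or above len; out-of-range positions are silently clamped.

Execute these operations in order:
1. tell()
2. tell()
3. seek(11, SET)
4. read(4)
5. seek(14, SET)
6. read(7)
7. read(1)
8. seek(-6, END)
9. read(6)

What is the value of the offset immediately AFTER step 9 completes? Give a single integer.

After 1 (tell()): offset=0
After 2 (tell()): offset=0
After 3 (seek(11, SET)): offset=11
After 4 (read(4)): returned 'VSLY', offset=15
After 5 (seek(14, SET)): offset=14
After 6 (read(7)): returned 'YX5LBH', offset=20
After 7 (read(1)): returned '', offset=20
After 8 (seek(-6, END)): offset=14
After 9 (read(6)): returned 'YX5LBH', offset=20

Answer: 20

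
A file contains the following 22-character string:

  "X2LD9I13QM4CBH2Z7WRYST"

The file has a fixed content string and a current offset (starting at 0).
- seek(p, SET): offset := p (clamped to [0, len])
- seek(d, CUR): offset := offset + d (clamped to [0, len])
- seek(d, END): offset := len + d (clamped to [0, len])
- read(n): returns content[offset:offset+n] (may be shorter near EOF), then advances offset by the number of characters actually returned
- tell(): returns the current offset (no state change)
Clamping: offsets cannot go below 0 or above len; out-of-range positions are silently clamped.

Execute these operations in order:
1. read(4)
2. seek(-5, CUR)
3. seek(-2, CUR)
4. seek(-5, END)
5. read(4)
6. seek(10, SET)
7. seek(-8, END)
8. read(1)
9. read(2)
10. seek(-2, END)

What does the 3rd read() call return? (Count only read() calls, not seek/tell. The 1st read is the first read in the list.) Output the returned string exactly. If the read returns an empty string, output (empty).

After 1 (read(4)): returned 'X2LD', offset=4
After 2 (seek(-5, CUR)): offset=0
After 3 (seek(-2, CUR)): offset=0
After 4 (seek(-5, END)): offset=17
After 5 (read(4)): returned 'WRYS', offset=21
After 6 (seek(10, SET)): offset=10
After 7 (seek(-8, END)): offset=14
After 8 (read(1)): returned '2', offset=15
After 9 (read(2)): returned 'Z7', offset=17
After 10 (seek(-2, END)): offset=20

Answer: 2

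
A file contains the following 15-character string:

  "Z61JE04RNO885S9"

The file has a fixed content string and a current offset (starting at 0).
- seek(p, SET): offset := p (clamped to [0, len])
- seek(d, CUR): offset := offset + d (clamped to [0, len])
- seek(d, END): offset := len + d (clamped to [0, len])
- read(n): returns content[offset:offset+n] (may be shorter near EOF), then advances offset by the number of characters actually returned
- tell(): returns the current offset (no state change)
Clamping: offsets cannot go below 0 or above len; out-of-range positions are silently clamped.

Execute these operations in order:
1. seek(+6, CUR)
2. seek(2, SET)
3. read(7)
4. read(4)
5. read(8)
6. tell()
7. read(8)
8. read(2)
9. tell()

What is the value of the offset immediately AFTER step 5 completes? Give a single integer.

After 1 (seek(+6, CUR)): offset=6
After 2 (seek(2, SET)): offset=2
After 3 (read(7)): returned '1JE04RN', offset=9
After 4 (read(4)): returned 'O885', offset=13
After 5 (read(8)): returned 'S9', offset=15

Answer: 15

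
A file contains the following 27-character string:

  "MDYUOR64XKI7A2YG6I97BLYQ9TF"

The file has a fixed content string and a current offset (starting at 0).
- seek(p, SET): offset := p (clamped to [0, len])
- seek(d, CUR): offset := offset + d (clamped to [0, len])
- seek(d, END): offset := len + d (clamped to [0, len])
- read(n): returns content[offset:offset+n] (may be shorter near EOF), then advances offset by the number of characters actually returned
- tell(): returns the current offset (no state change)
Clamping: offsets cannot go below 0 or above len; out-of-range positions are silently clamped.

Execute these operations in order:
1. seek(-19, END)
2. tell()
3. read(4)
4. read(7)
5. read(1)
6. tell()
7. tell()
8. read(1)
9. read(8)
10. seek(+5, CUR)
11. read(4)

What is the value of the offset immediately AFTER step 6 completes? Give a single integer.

Answer: 20

Derivation:
After 1 (seek(-19, END)): offset=8
After 2 (tell()): offset=8
After 3 (read(4)): returned 'XKI7', offset=12
After 4 (read(7)): returned 'A2YG6I9', offset=19
After 5 (read(1)): returned '7', offset=20
After 6 (tell()): offset=20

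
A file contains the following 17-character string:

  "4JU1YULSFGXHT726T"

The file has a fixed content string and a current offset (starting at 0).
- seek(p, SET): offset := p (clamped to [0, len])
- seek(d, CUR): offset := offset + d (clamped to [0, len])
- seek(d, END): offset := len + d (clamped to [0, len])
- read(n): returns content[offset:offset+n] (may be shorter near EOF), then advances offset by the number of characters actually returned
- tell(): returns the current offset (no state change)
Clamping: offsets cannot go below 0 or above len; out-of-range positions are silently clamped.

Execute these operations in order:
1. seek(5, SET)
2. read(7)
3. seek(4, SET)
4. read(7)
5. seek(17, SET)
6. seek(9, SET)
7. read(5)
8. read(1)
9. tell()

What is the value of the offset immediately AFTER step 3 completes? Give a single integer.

Answer: 4

Derivation:
After 1 (seek(5, SET)): offset=5
After 2 (read(7)): returned 'ULSFGXH', offset=12
After 3 (seek(4, SET)): offset=4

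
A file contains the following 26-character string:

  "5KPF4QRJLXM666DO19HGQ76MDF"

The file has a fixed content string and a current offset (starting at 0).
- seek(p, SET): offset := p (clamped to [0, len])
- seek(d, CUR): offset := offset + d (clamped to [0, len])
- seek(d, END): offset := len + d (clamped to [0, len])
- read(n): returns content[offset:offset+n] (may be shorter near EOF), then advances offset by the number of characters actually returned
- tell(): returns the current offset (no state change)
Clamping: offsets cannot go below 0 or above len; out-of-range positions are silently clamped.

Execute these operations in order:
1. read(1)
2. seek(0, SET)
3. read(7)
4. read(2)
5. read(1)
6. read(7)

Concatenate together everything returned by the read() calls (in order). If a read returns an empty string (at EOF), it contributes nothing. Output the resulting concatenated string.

After 1 (read(1)): returned '5', offset=1
After 2 (seek(0, SET)): offset=0
After 3 (read(7)): returned '5KPF4QR', offset=7
After 4 (read(2)): returned 'JL', offset=9
After 5 (read(1)): returned 'X', offset=10
After 6 (read(7)): returned 'M666DO1', offset=17

Answer: 55KPF4QRJLXM666DO1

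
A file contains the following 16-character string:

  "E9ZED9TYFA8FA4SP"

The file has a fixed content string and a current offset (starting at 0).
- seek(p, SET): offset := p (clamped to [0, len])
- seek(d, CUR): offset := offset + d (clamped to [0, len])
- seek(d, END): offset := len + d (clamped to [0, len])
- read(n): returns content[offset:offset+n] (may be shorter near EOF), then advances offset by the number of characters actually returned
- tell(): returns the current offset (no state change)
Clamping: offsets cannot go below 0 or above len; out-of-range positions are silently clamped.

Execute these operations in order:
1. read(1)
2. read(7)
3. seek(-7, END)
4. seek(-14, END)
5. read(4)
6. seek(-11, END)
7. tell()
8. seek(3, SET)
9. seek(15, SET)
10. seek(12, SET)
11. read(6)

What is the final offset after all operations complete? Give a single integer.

After 1 (read(1)): returned 'E', offset=1
After 2 (read(7)): returned '9ZED9TY', offset=8
After 3 (seek(-7, END)): offset=9
After 4 (seek(-14, END)): offset=2
After 5 (read(4)): returned 'ZED9', offset=6
After 6 (seek(-11, END)): offset=5
After 7 (tell()): offset=5
After 8 (seek(3, SET)): offset=3
After 9 (seek(15, SET)): offset=15
After 10 (seek(12, SET)): offset=12
After 11 (read(6)): returned 'A4SP', offset=16

Answer: 16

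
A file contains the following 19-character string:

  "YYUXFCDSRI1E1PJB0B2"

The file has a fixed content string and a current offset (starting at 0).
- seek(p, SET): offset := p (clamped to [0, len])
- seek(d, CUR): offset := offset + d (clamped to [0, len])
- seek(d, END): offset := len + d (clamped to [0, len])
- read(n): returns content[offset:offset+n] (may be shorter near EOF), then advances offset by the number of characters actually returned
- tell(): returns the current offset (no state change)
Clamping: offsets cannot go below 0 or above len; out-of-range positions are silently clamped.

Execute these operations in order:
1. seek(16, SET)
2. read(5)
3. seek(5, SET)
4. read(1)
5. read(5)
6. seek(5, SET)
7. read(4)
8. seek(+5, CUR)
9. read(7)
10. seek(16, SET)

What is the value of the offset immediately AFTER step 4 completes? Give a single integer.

Answer: 6

Derivation:
After 1 (seek(16, SET)): offset=16
After 2 (read(5)): returned '0B2', offset=19
After 3 (seek(5, SET)): offset=5
After 4 (read(1)): returned 'C', offset=6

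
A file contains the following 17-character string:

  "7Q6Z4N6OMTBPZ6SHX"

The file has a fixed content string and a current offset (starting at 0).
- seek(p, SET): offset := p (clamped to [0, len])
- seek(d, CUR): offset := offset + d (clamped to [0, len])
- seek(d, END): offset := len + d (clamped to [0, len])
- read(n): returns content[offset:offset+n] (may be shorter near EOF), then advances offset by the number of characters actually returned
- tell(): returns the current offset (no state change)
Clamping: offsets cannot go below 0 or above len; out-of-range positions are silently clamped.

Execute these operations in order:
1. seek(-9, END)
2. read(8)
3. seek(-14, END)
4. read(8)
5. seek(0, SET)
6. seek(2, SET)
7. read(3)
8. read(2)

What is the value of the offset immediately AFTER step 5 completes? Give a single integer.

After 1 (seek(-9, END)): offset=8
After 2 (read(8)): returned 'MTBPZ6SH', offset=16
After 3 (seek(-14, END)): offset=3
After 4 (read(8)): returned 'Z4N6OMTB', offset=11
After 5 (seek(0, SET)): offset=0

Answer: 0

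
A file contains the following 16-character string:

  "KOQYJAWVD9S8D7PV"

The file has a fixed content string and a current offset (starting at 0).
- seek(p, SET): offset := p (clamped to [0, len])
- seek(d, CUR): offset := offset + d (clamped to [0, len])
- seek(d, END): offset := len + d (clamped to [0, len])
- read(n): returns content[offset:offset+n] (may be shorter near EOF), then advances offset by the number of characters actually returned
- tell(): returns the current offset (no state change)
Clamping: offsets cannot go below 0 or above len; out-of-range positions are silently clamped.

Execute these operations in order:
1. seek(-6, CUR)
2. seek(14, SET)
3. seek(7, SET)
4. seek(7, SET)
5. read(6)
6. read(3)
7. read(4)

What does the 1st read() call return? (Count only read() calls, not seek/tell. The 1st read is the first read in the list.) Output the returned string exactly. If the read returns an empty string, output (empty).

After 1 (seek(-6, CUR)): offset=0
After 2 (seek(14, SET)): offset=14
After 3 (seek(7, SET)): offset=7
After 4 (seek(7, SET)): offset=7
After 5 (read(6)): returned 'VD9S8D', offset=13
After 6 (read(3)): returned '7PV', offset=16
After 7 (read(4)): returned '', offset=16

Answer: VD9S8D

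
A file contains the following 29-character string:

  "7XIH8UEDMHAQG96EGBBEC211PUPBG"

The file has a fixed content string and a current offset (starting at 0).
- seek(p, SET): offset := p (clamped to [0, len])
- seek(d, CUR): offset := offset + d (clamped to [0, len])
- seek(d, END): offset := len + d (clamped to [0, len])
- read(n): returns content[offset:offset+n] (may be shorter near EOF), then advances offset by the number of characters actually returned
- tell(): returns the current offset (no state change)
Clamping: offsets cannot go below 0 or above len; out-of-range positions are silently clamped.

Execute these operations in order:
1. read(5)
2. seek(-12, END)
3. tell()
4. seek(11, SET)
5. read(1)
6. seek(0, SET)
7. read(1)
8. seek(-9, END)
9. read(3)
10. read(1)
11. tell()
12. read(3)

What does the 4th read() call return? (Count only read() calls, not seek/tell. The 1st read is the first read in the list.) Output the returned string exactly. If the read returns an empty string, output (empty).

Answer: C21

Derivation:
After 1 (read(5)): returned '7XIH8', offset=5
After 2 (seek(-12, END)): offset=17
After 3 (tell()): offset=17
After 4 (seek(11, SET)): offset=11
After 5 (read(1)): returned 'Q', offset=12
After 6 (seek(0, SET)): offset=0
After 7 (read(1)): returned '7', offset=1
After 8 (seek(-9, END)): offset=20
After 9 (read(3)): returned 'C21', offset=23
After 10 (read(1)): returned '1', offset=24
After 11 (tell()): offset=24
After 12 (read(3)): returned 'PUP', offset=27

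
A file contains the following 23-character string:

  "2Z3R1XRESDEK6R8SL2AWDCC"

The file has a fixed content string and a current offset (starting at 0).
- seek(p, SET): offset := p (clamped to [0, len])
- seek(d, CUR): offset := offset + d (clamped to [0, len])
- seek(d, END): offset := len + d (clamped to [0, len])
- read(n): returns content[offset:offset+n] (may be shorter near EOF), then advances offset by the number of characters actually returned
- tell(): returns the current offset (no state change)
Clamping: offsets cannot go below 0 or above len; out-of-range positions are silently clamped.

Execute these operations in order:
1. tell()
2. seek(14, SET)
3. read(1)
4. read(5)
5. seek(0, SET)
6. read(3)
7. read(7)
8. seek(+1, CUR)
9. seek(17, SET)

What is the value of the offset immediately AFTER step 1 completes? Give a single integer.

After 1 (tell()): offset=0

Answer: 0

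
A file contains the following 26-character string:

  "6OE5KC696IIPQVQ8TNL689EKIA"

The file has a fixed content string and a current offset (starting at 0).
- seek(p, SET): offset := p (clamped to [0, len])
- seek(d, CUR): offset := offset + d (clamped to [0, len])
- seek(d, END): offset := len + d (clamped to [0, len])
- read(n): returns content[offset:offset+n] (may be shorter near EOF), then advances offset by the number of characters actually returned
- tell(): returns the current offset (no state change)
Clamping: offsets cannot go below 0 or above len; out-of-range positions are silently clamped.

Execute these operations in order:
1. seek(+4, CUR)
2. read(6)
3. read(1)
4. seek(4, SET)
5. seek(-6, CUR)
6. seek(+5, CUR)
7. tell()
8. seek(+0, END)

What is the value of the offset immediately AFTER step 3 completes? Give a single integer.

After 1 (seek(+4, CUR)): offset=4
After 2 (read(6)): returned 'KC696I', offset=10
After 3 (read(1)): returned 'I', offset=11

Answer: 11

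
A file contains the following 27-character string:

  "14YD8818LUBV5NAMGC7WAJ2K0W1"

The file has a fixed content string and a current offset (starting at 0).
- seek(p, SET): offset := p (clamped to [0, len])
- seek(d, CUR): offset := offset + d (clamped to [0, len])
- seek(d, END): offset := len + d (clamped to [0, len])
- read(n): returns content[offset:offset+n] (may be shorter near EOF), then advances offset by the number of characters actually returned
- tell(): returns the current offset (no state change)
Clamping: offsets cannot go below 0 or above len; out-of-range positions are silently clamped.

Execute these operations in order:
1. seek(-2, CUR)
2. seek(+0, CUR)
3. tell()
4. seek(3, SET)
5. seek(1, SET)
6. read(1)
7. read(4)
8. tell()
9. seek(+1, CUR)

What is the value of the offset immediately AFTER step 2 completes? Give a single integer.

Answer: 0

Derivation:
After 1 (seek(-2, CUR)): offset=0
After 2 (seek(+0, CUR)): offset=0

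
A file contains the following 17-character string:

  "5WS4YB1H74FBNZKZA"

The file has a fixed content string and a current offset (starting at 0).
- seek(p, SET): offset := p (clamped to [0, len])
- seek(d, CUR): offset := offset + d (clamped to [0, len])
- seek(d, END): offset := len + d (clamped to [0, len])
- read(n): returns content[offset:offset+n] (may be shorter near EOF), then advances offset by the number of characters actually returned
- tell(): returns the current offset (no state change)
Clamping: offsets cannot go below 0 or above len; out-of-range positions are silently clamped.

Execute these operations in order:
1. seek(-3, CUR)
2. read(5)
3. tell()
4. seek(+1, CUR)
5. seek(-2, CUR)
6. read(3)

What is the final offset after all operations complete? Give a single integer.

After 1 (seek(-3, CUR)): offset=0
After 2 (read(5)): returned '5WS4Y', offset=5
After 3 (tell()): offset=5
After 4 (seek(+1, CUR)): offset=6
After 5 (seek(-2, CUR)): offset=4
After 6 (read(3)): returned 'YB1', offset=7

Answer: 7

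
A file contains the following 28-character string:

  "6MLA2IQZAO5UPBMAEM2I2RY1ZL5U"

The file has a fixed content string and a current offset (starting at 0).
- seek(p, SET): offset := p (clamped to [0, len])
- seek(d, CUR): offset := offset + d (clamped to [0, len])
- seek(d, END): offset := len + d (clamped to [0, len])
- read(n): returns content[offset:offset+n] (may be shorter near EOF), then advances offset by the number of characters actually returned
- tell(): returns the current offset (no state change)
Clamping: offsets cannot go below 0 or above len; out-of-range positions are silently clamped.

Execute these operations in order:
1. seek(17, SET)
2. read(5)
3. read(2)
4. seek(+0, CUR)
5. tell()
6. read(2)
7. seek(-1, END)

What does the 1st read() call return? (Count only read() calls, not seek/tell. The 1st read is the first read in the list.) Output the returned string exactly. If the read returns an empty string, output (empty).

Answer: M2I2R

Derivation:
After 1 (seek(17, SET)): offset=17
After 2 (read(5)): returned 'M2I2R', offset=22
After 3 (read(2)): returned 'Y1', offset=24
After 4 (seek(+0, CUR)): offset=24
After 5 (tell()): offset=24
After 6 (read(2)): returned 'ZL', offset=26
After 7 (seek(-1, END)): offset=27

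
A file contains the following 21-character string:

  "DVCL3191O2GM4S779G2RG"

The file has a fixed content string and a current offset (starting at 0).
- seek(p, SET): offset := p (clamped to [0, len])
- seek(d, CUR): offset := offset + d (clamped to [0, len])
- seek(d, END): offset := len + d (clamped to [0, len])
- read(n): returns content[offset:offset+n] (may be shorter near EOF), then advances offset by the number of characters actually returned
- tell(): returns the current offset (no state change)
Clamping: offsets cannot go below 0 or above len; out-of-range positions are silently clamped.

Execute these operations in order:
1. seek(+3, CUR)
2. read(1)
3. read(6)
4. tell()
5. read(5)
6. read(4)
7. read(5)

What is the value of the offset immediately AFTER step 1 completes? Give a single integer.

After 1 (seek(+3, CUR)): offset=3

Answer: 3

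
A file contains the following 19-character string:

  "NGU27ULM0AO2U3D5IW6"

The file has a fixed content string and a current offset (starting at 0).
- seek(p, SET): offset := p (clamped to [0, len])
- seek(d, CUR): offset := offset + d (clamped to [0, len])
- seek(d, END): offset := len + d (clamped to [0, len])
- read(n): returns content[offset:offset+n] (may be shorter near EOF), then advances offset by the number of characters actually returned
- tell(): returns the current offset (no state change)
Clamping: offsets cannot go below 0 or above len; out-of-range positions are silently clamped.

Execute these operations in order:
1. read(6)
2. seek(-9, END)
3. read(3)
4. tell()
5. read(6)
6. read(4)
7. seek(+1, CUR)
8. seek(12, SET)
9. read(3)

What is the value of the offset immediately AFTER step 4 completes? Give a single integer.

After 1 (read(6)): returned 'NGU27U', offset=6
After 2 (seek(-9, END)): offset=10
After 3 (read(3)): returned 'O2U', offset=13
After 4 (tell()): offset=13

Answer: 13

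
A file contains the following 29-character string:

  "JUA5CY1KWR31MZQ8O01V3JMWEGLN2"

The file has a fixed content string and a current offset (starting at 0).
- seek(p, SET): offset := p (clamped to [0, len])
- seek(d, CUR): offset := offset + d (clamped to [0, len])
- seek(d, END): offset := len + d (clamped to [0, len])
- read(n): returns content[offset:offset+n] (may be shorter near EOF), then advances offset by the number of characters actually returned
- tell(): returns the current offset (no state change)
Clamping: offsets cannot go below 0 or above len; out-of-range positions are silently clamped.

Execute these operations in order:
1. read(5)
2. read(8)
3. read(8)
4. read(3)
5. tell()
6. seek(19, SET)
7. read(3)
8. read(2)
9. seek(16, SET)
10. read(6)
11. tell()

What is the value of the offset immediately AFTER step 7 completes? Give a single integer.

After 1 (read(5)): returned 'JUA5C', offset=5
After 2 (read(8)): returned 'Y1KWR31M', offset=13
After 3 (read(8)): returned 'ZQ8O01V3', offset=21
After 4 (read(3)): returned 'JMW', offset=24
After 5 (tell()): offset=24
After 6 (seek(19, SET)): offset=19
After 7 (read(3)): returned 'V3J', offset=22

Answer: 22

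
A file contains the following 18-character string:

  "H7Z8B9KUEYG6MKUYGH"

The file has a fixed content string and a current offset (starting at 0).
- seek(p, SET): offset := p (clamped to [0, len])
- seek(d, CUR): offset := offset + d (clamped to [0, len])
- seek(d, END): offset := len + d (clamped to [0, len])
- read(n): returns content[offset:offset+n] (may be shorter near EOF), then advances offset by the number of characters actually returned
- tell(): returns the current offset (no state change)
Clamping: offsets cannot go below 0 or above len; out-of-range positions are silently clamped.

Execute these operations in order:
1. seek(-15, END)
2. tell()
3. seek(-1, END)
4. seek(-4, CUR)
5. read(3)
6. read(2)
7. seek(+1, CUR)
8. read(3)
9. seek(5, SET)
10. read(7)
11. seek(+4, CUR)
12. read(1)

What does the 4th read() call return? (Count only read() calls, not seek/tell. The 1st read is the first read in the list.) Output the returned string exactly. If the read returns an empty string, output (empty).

After 1 (seek(-15, END)): offset=3
After 2 (tell()): offset=3
After 3 (seek(-1, END)): offset=17
After 4 (seek(-4, CUR)): offset=13
After 5 (read(3)): returned 'KUY', offset=16
After 6 (read(2)): returned 'GH', offset=18
After 7 (seek(+1, CUR)): offset=18
After 8 (read(3)): returned '', offset=18
After 9 (seek(5, SET)): offset=5
After 10 (read(7)): returned '9KUEYG6', offset=12
After 11 (seek(+4, CUR)): offset=16
After 12 (read(1)): returned 'G', offset=17

Answer: 9KUEYG6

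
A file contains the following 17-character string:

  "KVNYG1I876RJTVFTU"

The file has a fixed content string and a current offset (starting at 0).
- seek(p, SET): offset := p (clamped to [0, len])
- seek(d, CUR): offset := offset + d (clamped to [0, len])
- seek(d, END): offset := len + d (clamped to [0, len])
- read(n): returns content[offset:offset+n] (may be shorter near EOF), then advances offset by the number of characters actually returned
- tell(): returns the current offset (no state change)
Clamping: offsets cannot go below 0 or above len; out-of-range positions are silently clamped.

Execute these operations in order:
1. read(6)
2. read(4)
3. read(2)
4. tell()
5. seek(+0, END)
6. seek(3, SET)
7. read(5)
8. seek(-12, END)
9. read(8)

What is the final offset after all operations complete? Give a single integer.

After 1 (read(6)): returned 'KVNYG1', offset=6
After 2 (read(4)): returned 'I876', offset=10
After 3 (read(2)): returned 'RJ', offset=12
After 4 (tell()): offset=12
After 5 (seek(+0, END)): offset=17
After 6 (seek(3, SET)): offset=3
After 7 (read(5)): returned 'YG1I8', offset=8
After 8 (seek(-12, END)): offset=5
After 9 (read(8)): returned '1I876RJT', offset=13

Answer: 13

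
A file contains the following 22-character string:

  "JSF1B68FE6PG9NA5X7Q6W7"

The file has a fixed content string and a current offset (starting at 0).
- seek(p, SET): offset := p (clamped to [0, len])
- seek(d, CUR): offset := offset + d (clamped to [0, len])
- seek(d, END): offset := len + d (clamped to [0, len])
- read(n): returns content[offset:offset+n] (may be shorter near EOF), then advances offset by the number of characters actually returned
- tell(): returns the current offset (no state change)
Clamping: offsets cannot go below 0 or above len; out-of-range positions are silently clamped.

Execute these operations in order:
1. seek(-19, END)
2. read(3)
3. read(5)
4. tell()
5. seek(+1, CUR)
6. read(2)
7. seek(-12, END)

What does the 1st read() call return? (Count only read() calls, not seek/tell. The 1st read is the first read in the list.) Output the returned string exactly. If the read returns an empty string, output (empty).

Answer: 1B6

Derivation:
After 1 (seek(-19, END)): offset=3
After 2 (read(3)): returned '1B6', offset=6
After 3 (read(5)): returned '8FE6P', offset=11
After 4 (tell()): offset=11
After 5 (seek(+1, CUR)): offset=12
After 6 (read(2)): returned '9N', offset=14
After 7 (seek(-12, END)): offset=10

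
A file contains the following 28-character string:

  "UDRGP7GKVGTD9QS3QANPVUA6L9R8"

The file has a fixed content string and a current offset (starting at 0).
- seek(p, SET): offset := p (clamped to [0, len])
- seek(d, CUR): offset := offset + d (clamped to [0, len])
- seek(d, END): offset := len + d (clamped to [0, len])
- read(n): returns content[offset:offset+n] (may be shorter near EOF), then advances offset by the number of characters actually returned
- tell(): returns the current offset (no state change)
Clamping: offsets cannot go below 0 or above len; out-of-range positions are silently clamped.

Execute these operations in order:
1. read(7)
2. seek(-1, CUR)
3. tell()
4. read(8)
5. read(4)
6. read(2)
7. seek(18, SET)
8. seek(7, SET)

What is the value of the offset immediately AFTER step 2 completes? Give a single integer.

Answer: 6

Derivation:
After 1 (read(7)): returned 'UDRGP7G', offset=7
After 2 (seek(-1, CUR)): offset=6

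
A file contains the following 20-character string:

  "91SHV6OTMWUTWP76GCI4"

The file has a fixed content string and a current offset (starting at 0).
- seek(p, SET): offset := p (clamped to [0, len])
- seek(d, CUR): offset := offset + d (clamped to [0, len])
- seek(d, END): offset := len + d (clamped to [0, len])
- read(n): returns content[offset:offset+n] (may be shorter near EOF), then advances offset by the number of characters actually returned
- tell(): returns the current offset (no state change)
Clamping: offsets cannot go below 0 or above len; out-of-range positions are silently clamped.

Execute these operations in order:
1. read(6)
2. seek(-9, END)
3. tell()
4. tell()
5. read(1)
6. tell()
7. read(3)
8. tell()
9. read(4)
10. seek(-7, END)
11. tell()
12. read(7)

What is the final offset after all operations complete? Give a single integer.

Answer: 20

Derivation:
After 1 (read(6)): returned '91SHV6', offset=6
After 2 (seek(-9, END)): offset=11
After 3 (tell()): offset=11
After 4 (tell()): offset=11
After 5 (read(1)): returned 'T', offset=12
After 6 (tell()): offset=12
After 7 (read(3)): returned 'WP7', offset=15
After 8 (tell()): offset=15
After 9 (read(4)): returned '6GCI', offset=19
After 10 (seek(-7, END)): offset=13
After 11 (tell()): offset=13
After 12 (read(7)): returned 'P76GCI4', offset=20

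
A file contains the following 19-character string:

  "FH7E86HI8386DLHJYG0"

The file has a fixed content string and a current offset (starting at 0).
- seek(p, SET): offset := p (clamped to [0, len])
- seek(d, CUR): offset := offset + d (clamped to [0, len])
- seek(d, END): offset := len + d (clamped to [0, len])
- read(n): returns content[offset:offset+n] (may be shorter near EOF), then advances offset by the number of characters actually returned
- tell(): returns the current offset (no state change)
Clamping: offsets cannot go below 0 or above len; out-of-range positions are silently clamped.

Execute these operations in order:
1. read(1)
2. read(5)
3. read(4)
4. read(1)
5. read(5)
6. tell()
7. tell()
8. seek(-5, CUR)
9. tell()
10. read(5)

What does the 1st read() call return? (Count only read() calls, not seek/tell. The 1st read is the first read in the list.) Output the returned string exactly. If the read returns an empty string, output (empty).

After 1 (read(1)): returned 'F', offset=1
After 2 (read(5)): returned 'H7E86', offset=6
After 3 (read(4)): returned 'HI83', offset=10
After 4 (read(1)): returned '8', offset=11
After 5 (read(5)): returned '6DLHJ', offset=16
After 6 (tell()): offset=16
After 7 (tell()): offset=16
After 8 (seek(-5, CUR)): offset=11
After 9 (tell()): offset=11
After 10 (read(5)): returned '6DLHJ', offset=16

Answer: F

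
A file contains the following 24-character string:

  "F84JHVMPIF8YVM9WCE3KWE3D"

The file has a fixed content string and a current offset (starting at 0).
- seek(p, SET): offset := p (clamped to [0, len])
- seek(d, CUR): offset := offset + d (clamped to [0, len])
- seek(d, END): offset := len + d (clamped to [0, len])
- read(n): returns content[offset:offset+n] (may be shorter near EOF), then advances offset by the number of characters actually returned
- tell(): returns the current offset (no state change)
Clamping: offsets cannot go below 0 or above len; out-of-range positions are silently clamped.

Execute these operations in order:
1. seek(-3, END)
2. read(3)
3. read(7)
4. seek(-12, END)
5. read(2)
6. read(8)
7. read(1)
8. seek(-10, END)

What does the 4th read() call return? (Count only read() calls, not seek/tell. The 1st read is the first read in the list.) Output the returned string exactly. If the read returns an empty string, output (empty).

Answer: 9WCE3KWE

Derivation:
After 1 (seek(-3, END)): offset=21
After 2 (read(3)): returned 'E3D', offset=24
After 3 (read(7)): returned '', offset=24
After 4 (seek(-12, END)): offset=12
After 5 (read(2)): returned 'VM', offset=14
After 6 (read(8)): returned '9WCE3KWE', offset=22
After 7 (read(1)): returned '3', offset=23
After 8 (seek(-10, END)): offset=14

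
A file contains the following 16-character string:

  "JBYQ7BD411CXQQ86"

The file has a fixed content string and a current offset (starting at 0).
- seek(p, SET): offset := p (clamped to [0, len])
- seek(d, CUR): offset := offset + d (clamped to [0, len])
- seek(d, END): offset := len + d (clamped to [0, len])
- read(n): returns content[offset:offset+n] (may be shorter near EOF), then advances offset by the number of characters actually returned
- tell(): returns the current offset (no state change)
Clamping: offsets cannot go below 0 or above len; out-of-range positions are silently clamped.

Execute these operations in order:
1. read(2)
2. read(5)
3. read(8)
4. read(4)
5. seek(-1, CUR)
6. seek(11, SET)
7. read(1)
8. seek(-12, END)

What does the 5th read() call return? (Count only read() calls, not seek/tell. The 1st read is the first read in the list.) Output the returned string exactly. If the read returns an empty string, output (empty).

Answer: X

Derivation:
After 1 (read(2)): returned 'JB', offset=2
After 2 (read(5)): returned 'YQ7BD', offset=7
After 3 (read(8)): returned '411CXQQ8', offset=15
After 4 (read(4)): returned '6', offset=16
After 5 (seek(-1, CUR)): offset=15
After 6 (seek(11, SET)): offset=11
After 7 (read(1)): returned 'X', offset=12
After 8 (seek(-12, END)): offset=4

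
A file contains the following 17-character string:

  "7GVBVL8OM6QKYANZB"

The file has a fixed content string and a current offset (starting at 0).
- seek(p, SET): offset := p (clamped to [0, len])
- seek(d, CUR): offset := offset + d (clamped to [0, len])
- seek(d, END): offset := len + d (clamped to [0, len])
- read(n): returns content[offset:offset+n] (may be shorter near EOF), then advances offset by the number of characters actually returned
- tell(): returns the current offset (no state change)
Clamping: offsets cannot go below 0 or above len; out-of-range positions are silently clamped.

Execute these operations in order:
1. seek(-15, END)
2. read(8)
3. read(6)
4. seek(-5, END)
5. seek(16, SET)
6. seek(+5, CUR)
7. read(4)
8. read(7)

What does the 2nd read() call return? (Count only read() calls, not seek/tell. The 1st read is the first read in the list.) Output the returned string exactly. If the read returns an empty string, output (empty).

After 1 (seek(-15, END)): offset=2
After 2 (read(8)): returned 'VBVL8OM6', offset=10
After 3 (read(6)): returned 'QKYANZ', offset=16
After 4 (seek(-5, END)): offset=12
After 5 (seek(16, SET)): offset=16
After 6 (seek(+5, CUR)): offset=17
After 7 (read(4)): returned '', offset=17
After 8 (read(7)): returned '', offset=17

Answer: QKYANZ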